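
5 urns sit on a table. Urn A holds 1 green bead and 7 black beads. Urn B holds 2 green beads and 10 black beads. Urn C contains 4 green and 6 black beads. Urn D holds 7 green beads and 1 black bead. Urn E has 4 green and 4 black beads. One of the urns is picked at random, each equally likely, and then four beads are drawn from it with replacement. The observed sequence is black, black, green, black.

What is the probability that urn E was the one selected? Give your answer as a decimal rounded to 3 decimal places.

Compute the likelihood of the observed sequence for each case: P(data | urn A) = (7/8)(7/8)(1/8)(7/8) = 0.08374; P(data | urn B) = (10/12)(10/12)(2/12)(10/12) = 0.096451; P(data | urn C) = (6/10)(6/10)(4/10)(6/10) = 0.0864; P(data | urn D) = (1/8)(1/8)(7/8)(1/8) = 0.001709; P(data | urn E) = (4/8)(4/8)(4/8)(4/8) = 0.0625.
Multiplying each by its prior: 1/5 · 0.08374 = 0.016748, 1/5 · 0.096451 = 0.01929, 1/5 · 0.0864 = 0.01728, 1/5 · 0.001709 = 0.0003418, 1/5 · 0.0625 = 0.0125; these sum to 0.06616.
So P(urn E | data) = (0.0125) / (0.06616) = 0.18894.

0.189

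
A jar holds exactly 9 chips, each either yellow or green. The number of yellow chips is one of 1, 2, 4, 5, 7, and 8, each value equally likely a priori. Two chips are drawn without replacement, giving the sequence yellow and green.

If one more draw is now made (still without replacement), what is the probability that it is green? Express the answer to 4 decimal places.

Under each hypothesis, the probability of the observed sequence is: P(data | r = 1) = (1/9)(8/8) = 1/9; P(data | r = 2) = (2/9)(7/8) = 7/36; P(data | r = 4) = (4/9)(5/8) = 5/18; P(data | r = 5) = (5/9)(4/8) = 5/18; P(data | r = 7) = (7/9)(2/8) = 7/36; P(data | r = 8) = (8/9)(1/8) = 1/9.
Multiplying each by its prior: 1/6 · 1/9 = 1/54, 1/6 · 7/36 = 7/216, 1/6 · 5/18 = 5/108, 1/6 · 5/18 = 5/108, 1/6 · 7/36 = 7/216, 1/6 · 1/9 = 1/54; summing to 7/36.
Dividing through by the total gives posterior P(r = 1 | data) = 2/21, P(r = 2 | data) = 1/6, P(r = 4 | data) = 5/21, P(r = 5 | data) = 5/21, P(r = 7 | data) = 1/6, P(r = 8 | data) = 2/21.
Averaging over the posterior, P(green next | data) = (1)(2/21) + (6/7)(1/6) + (4/7)(5/21) + (3/7)(5/21) + (1/7)(1/6) + (0)(2/21) = 1/2.

0.5000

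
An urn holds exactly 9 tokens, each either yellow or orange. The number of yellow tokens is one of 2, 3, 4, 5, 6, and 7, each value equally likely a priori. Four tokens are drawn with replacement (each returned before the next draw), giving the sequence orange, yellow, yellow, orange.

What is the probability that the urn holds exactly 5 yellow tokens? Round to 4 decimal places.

The likelihood of the observed sequence under each hypothesis: P(data | r = 2) = (7/9)(2/9)(2/9)(7/9) = 0.029873; P(data | r = 3) = (6/9)(3/9)(3/9)(6/9) = 0.049383; P(data | r = 4) = (5/9)(4/9)(4/9)(5/9) = 0.060966; P(data | r = 5) = (4/9)(5/9)(5/9)(4/9) = 0.060966; P(data | r = 6) = (3/9)(6/9)(6/9)(3/9) = 0.049383; P(data | r = 7) = (2/9)(7/9)(7/9)(2/9) = 0.029873.
The prior-weighted likelihoods are 1/6 · 0.029873 = 0.0049789, 1/6 · 0.049383 = 0.0082305, 1/6 · 0.060966 = 0.010161, 1/6 · 0.060966 = 0.010161, 1/6 · 0.049383 = 0.0082305, 1/6 · 0.029873 = 0.0049789; these sum to 0.046741.
By Bayes' rule, P(r = 5 | data) = (0.010161) / (0.046741) = 0.21739.

0.2174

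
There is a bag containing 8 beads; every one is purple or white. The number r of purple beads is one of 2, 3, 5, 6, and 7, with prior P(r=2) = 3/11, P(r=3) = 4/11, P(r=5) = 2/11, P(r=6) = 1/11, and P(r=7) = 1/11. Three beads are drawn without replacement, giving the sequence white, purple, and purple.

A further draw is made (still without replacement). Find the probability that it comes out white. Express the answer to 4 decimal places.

0.5079

For each hypothesis, P(data | H) works out to: P(data | r = 2) = (6/8)(2/7)(1/6) = 1/28; P(data | r = 3) = (5/8)(3/7)(2/6) = 5/56; P(data | r = 5) = (3/8)(5/7)(4/6) = 5/28; P(data | r = 6) = (2/8)(6/7)(5/6) = 5/28; P(data | r = 7) = (1/8)(7/7)(6/6) = 1/8.
Weighting by the prior gives 3/11 · 1/28 = 3/308, 4/11 · 5/56 = 5/154, 2/11 · 5/28 = 5/154, 1/11 · 5/28 = 5/308, 1/11 · 1/8 = 1/88; these sum to 9/88.
Dividing through by the total gives posterior P(r = 2 | data) = 2/21, P(r = 3 | data) = 20/63, P(r = 5 | data) = 20/63, P(r = 6 | data) = 10/63, P(r = 7 | data) = 1/9.
So P(white next | data) = Σ P(white next | H) P(H | data) = (1)(2/21) + (4/5)(20/63) + (2/5)(20/63) + (1/5)(10/63) + (0)(1/9) = 32/63.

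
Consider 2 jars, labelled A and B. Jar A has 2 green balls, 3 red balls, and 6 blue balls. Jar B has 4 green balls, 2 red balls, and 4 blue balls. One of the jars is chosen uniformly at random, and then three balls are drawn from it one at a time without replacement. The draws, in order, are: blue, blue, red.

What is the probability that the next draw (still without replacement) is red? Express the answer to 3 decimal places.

Under each hypothesis, the probability of the observed sequence is: P(data | jar A) = (6/11)(5/10)(3/9) = 1/11; P(data | jar B) = (4/10)(3/9)(2/8) = 1/30.
The prior-weighted likelihoods are 1/2 · 1/11 = 1/22, 1/2 · 1/30 = 1/60; with total 41/660.
Dividing through by the total gives posterior P(jar A | data) = 30/41, P(jar B | data) = 11/41.
Averaging over the posterior, P(red next | data) = (1/4)(30/41) + (1/7)(11/41) = 127/574.

0.221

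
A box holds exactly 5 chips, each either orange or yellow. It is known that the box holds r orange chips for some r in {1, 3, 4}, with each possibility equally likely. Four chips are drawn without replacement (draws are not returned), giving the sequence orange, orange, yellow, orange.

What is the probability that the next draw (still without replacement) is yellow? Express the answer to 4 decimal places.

0.3333

Under each hypothesis, the probability of the observed sequence is: P(data | r = 1) = (1/5)(0/4) = 0; P(data | r = 3) = (3/5)(2/4)(2/3)(1/2) = 1/10; P(data | r = 4) = (4/5)(3/4)(1/3)(2/2) = 1/5.
The prior-weighted likelihoods are 1/3 · 0 = 0, 1/3 · 1/10 = 1/30, 1/3 · 1/5 = 1/15; these sum to 1/10.
Normalising, the posterior is P(r = 1 | data) = 0, P(r = 3 | data) = 1/3, P(r = 4 | data) = 2/3.
So P(yellow next | data) = Σ P(yellow next | H) P(H | data) = (1)(1/3) + (0)(2/3) = 1/3.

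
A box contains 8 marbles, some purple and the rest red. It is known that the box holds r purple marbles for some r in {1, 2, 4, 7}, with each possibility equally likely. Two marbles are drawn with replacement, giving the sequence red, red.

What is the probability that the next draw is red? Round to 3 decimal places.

Under each hypothesis, the probability of the observed sequence is: P(data | r = 1) = (7/8)(7/8) = 49/64; P(data | r = 2) = (6/8)(6/8) = 9/16; P(data | r = 4) = (4/8)(4/8) = 1/4; P(data | r = 7) = (1/8)(1/8) = 1/64.
Weighting by the prior gives 1/4 · 49/64 = 49/256, 1/4 · 9/16 = 9/64, 1/4 · 1/4 = 1/16, 1/4 · 1/64 = 1/256; these sum to 51/128.
Dividing through by the total gives posterior P(r = 1 | data) = 49/102, P(r = 2 | data) = 6/17, P(r = 4 | data) = 8/51, P(r = 7 | data) = 1/102.
Averaging over the posterior, P(red next | data) = (7/8)(49/102) + (3/4)(6/17) + (1/2)(8/51) + (1/8)(1/102) = 13/17.

0.765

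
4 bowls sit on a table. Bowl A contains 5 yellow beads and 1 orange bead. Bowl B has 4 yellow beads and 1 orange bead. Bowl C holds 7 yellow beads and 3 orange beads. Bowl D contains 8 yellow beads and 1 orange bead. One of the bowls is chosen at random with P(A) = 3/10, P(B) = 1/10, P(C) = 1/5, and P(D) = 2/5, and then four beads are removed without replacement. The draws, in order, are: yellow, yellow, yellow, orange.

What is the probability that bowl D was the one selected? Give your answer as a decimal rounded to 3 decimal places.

0.319

For each hypothesis, P(data | H) works out to: P(data | bowl A) = (5/6)(4/5)(3/4)(1/3) = 0.16667; P(data | bowl B) = (4/5)(3/4)(2/3)(1/2) = 0.2; P(data | bowl C) = (7/10)(6/9)(5/8)(3/7) = 0.125; P(data | bowl D) = (8/9)(7/8)(6/7)(1/6) = 0.11111.
Weighting by the prior gives 3/10 · 0.16667 = 0.05, 1/10 · 0.2 = 0.02, 1/5 · 0.125 = 0.025, 2/5 · 0.11111 = 0.044444; these sum to 0.13944.
By Bayes' rule, P(bowl D | data) = (0.044444) / (0.13944) = 0.31873.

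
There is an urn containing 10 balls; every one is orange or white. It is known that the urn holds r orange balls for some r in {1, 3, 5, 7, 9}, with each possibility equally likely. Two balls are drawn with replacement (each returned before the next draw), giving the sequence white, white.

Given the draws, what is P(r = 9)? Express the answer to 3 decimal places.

The likelihood of the observed sequence under each hypothesis: P(data | r = 1) = (9/10)(9/10) = 81/100; P(data | r = 3) = (7/10)(7/10) = 49/100; P(data | r = 5) = (5/10)(5/10) = 1/4; P(data | r = 7) = (3/10)(3/10) = 9/100; P(data | r = 9) = (1/10)(1/10) = 1/100.
The prior-weighted likelihoods are 1/5 · 81/100 = 81/500, 1/5 · 49/100 = 49/500, 1/5 · 1/4 = 1/20, 1/5 · 9/100 = 9/500, 1/5 · 1/100 = 1/500; summing to 33/100.
Hence P(r = 9 | data) = (1/500) / (33/100) = 1/165.

0.006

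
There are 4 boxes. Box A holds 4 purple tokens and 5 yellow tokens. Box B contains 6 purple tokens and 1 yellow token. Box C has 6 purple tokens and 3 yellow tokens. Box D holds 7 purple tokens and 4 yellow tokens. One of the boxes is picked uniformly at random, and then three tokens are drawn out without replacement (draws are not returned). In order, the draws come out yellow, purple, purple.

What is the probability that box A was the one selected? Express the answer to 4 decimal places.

The likelihood of the observed sequence under each hypothesis: P(data | box A) = (5/9)(4/8)(3/7) = 0.11905; P(data | box B) = (1/7)(6/6)(5/5) = 0.14286; P(data | box C) = (3/9)(6/8)(5/7) = 0.17857; P(data | box D) = (4/11)(7/10)(6/9) = 0.1697.
Weighting by the prior gives 1/4 · 0.11905 = 0.029762, 1/4 · 0.14286 = 0.035714, 1/4 · 0.17857 = 0.044643, 1/4 · 0.1697 = 0.042424; with total 0.15254.
By Bayes' rule, P(box A | data) = (0.029762) / (0.15254) = 0.1951.

0.1951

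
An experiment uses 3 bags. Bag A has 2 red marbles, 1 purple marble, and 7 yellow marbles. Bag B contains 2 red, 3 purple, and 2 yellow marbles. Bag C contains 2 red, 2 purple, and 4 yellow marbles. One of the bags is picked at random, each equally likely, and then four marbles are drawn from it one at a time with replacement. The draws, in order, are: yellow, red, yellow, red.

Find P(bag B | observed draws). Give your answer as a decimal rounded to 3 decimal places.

The likelihood of the observed sequence under each hypothesis: P(data | bag A) = (7/10)(2/10)(7/10)(2/10) = 0.0196; P(data | bag B) = (2/7)(2/7)(2/7)(2/7) = 0.0066639; P(data | bag C) = (4/8)(2/8)(4/8)(2/8) = 0.015625.
Multiplying each by its prior: 1/3 · 0.0196 = 0.0065333, 1/3 · 0.0066639 = 0.0022213, 1/3 · 0.015625 = 0.0052083; these sum to 0.013963.
So P(bag B | data) = (0.0022213) / (0.013963) = 0.15908.

0.159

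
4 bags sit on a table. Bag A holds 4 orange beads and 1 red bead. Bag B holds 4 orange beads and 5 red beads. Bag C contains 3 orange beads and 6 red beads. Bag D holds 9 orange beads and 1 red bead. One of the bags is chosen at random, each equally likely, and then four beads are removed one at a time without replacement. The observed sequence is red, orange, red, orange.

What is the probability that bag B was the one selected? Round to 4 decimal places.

0.5714

Under each hypothesis, the probability of the observed sequence is: P(data | bag A) = (1/5)(4/4)(0/3) = 0; P(data | bag B) = (5/9)(4/8)(4/7)(3/6) = 5/63; P(data | bag C) = (6/9)(3/8)(5/7)(2/6) = 5/84; P(data | bag D) = (1/10)(9/9)(0/8) = 0.
Multiplying each by its prior: 1/4 · 0 = 0, 1/4 · 5/63 = 5/252, 1/4 · 5/84 = 5/336, 1/4 · 0 = 0; summing to 5/144.
Therefore the posterior P(bag B | data) = (5/252) / (5/144) = 4/7.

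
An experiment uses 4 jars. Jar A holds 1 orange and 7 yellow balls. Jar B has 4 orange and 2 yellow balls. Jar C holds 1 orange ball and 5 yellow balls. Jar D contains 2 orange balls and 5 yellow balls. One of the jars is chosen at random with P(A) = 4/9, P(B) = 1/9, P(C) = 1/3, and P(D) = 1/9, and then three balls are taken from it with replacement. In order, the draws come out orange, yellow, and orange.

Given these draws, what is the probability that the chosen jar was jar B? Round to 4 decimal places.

0.4481

The likelihood of the observed sequence under each hypothesis: P(data | jar A) = (1/8)(7/8)(1/8) = 0.013672; P(data | jar B) = (4/6)(2/6)(4/6) = 0.14815; P(data | jar C) = (1/6)(5/6)(1/6) = 0.023148; P(data | jar D) = (2/7)(5/7)(2/7) = 0.058309.
The prior-weighted likelihoods are 4/9 · 0.013672 = 0.0060764, 1/9 · 0.14815 = 0.016461, 1/3 · 0.023148 = 0.007716, 1/9 · 0.058309 = 0.0064788; summing to 0.036732.
Hence P(jar B | data) = (0.016461) / (0.036732) = 0.44813.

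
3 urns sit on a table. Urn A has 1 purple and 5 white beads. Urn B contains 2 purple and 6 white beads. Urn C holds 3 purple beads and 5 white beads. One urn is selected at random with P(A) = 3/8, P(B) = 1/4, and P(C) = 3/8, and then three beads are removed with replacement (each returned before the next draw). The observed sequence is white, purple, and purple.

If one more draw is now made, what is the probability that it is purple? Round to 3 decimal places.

The likelihood of the observed sequence under each hypothesis: P(data | urn A) = (5/6)(1/6)(1/6) = 0.023148; P(data | urn B) = (6/8)(2/8)(2/8) = 0.046875; P(data | urn C) = (5/8)(3/8)(3/8) = 0.087891.
Multiplying each by its prior: 3/8 · 0.023148 = 0.0086806, 1/4 · 0.046875 = 0.011719, 3/8 · 0.087891 = 0.032959; with total 0.053358.
Normalising, the posterior is P(urn A | data) = 0.16268, P(urn B | data) = 0.21962, P(urn C | data) = 0.61769.
So P(purple next | data) = Σ P(purple next | H) P(H | data) = (1/6)(0.16268) + (1/4)(0.21962) + (3/8)(0.61769) = 0.31365.

0.314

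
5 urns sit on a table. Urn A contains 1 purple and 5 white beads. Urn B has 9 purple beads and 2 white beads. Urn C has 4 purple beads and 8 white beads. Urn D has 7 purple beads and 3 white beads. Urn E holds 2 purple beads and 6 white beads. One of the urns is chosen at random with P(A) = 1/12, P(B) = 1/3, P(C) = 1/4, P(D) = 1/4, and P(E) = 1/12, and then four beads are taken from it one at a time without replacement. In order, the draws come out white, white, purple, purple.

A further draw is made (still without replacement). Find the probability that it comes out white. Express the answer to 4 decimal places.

0.4391

The likelihood of the observed sequence under each hypothesis: P(data | urn A) = (5/6)(4/5)(1/4)(0/3) = 0; P(data | urn B) = (2/11)(1/10)(9/9)(8/8) = 0.018182; P(data | urn C) = (8/12)(7/11)(4/10)(3/9) = 0.056566; P(data | urn D) = (3/10)(2/9)(7/8)(6/7) = 0.05; P(data | urn E) = (6/8)(5/7)(2/6)(1/5) = 0.035714.
Weighting by the prior gives 1/12 · 0 = 0, 1/3 · 0.018182 = 0.0060606, 1/4 · 0.056566 = 0.014141, 1/4 · 0.05 = 0.0125, 1/12 · 0.035714 = 0.0029762; these sum to 0.035678.
Normalising, the posterior is P(urn A | data) = 0, P(urn B | data) = 0.16987, P(urn C | data) = 0.39636, P(urn D | data) = 0.35035, P(urn E | data) = 0.083418.
Averaging over the posterior, P(white next | data) = (0)(0.16987) + (3/4)(0.39636) + (1/6)(0.35035) + (1)(0.083418) = 0.43908.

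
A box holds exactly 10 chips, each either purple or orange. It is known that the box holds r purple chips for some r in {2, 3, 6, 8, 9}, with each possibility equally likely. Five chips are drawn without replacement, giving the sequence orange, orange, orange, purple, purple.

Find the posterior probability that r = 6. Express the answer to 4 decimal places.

0.2715

Under each hypothesis, the probability of the observed sequence is: P(data | r = 2) = (8/10)(7/9)(6/8)(2/7)(1/6) = 0.022222; P(data | r = 3) = (7/10)(6/9)(5/8)(3/7)(2/6) = 0.041667; P(data | r = 6) = (4/10)(3/9)(2/8)(6/7)(5/6) = 0.02381; P(data | r = 8) = (2/10)(1/9)(0/8) = 0; P(data | r = 9) = (1/10)(0/9) = 0.
Multiplying each by its prior: 1/5 · 0.022222 = 0.0044444, 1/5 · 0.041667 = 0.0083333, 1/5 · 0.02381 = 0.0047619, 1/5 · 0 = 0, 1/5 · 0 = 0; with total 0.01754.
Hence P(r = 6 | data) = (0.0047619) / (0.01754) = 0.27149.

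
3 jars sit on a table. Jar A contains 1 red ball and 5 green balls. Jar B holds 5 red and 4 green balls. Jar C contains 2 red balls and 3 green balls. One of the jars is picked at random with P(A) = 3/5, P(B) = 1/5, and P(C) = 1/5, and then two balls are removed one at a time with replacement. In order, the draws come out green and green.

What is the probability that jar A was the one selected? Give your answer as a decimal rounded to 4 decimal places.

The likelihood of the observed sequence under each hypothesis: P(data | jar A) = (5/6)(5/6) = 0.69444; P(data | jar B) = (4/9)(4/9) = 0.19753; P(data | jar C) = (3/5)(3/5) = 0.36.
Weighting by the prior gives 3/5 · 0.69444 = 0.41667, 1/5 · 0.19753 = 0.039506, 1/5 · 0.36 = 0.072; with total 0.52817.
So P(jar A | data) = (0.41667) / (0.52817) = 0.78888.

0.7889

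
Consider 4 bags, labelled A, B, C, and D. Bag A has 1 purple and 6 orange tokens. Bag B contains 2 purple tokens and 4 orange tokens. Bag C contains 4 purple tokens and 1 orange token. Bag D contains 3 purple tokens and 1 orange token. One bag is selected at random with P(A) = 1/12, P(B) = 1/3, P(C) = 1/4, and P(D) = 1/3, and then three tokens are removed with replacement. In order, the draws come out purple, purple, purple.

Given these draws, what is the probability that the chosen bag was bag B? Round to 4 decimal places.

0.0439

Compute the likelihood of the observed sequence for each case: P(data | bag A) = (1/7)(1/7)(1/7) = 0.0029155; P(data | bag B) = (2/6)(2/6)(2/6) = 0.037037; P(data | bag C) = (4/5)(4/5)(4/5) = 0.512; P(data | bag D) = (3/4)(3/4)(3/4) = 0.42188.
The prior-weighted likelihoods are 1/12 · 0.0029155 = 0.00024295, 1/3 · 0.037037 = 0.012346, 1/4 · 0.512 = 0.128, 1/3 · 0.42188 = 0.14062; with total 0.28121.
By Bayes' rule, P(bag B | data) = (0.012346) / (0.28121) = 0.043901.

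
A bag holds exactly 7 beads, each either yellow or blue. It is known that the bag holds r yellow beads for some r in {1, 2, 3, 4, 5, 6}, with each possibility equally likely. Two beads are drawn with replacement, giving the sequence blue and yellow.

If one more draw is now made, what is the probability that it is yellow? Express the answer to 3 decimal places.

0.500

For each hypothesis, P(data | H) works out to: P(data | r = 1) = (6/7)(1/7) = 6/49; P(data | r = 2) = (5/7)(2/7) = 10/49; P(data | r = 3) = (4/7)(3/7) = 12/49; P(data | r = 4) = (3/7)(4/7) = 12/49; P(data | r = 5) = (2/7)(5/7) = 10/49; P(data | r = 6) = (1/7)(6/7) = 6/49.
Multiplying each by its prior: 1/6 · 6/49 = 1/49, 1/6 · 10/49 = 5/147, 1/6 · 12/49 = 2/49, 1/6 · 12/49 = 2/49, 1/6 · 10/49 = 5/147, 1/6 · 6/49 = 1/49; summing to 4/21.
Normalising, the posterior is P(r = 1 | data) = 3/28, P(r = 2 | data) = 5/28, P(r = 3 | data) = 3/14, P(r = 4 | data) = 3/14, P(r = 5 | data) = 5/28, P(r = 6 | data) = 3/28.
So P(yellow next | data) = Σ P(yellow next | H) P(H | data) = (1/7)(3/28) + (2/7)(5/28) + (3/7)(3/14) + (4/7)(3/14) + (5/7)(5/28) + (6/7)(3/28) = 1/2.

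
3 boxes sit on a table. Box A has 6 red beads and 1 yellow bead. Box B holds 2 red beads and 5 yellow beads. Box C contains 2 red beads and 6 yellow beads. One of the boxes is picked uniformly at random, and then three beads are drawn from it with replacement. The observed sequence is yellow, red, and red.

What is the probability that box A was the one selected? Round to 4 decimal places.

Compute the likelihood of the observed sequence for each case: P(data | box A) = (1/7)(6/7)(6/7) = 0.10496; P(data | box B) = (5/7)(2/7)(2/7) = 0.058309; P(data | box C) = (6/8)(2/8)(2/8) = 0.046875.
Multiplying each by its prior: 1/3 · 0.10496 = 0.034985, 1/3 · 0.058309 = 0.019436, 1/3 · 0.046875 = 0.015625; these sum to 0.070047.
By Bayes' rule, P(box A | data) = (0.034985) / (0.070047) = 0.49946.

0.4995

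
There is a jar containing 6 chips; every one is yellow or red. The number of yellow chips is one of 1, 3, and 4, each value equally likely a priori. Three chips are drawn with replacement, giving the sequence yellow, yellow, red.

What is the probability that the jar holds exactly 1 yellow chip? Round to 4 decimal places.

0.0781

Compute the likelihood of the observed sequence for each case: P(data | r = 1) = (1/6)(1/6)(5/6) = 5/216; P(data | r = 3) = (3/6)(3/6)(3/6) = 1/8; P(data | r = 4) = (4/6)(4/6)(2/6) = 4/27.
Weighting by the prior gives 1/3 · 5/216 = 5/648, 1/3 · 1/8 = 1/24, 1/3 · 4/27 = 4/81; with total 8/81.
Hence P(r = 1 | data) = (5/648) / (8/81) = 5/64.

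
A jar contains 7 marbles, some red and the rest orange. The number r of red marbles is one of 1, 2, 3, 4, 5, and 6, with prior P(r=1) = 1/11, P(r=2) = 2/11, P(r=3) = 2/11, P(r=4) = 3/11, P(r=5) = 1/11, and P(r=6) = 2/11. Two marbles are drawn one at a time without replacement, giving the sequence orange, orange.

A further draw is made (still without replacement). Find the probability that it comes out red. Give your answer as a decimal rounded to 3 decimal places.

0.463

For each hypothesis, P(data | H) works out to: P(data | r = 1) = (6/7)(5/6) = 5/7; P(data | r = 2) = (5/7)(4/6) = 10/21; P(data | r = 3) = (4/7)(3/6) = 2/7; P(data | r = 4) = (3/7)(2/6) = 1/7; P(data | r = 5) = (2/7)(1/6) = 1/21; P(data | r = 6) = (1/7)(0/6) = 0.
The prior-weighted likelihoods are 1/11 · 5/7 = 5/77, 2/11 · 10/21 = 20/231, 2/11 · 2/7 = 4/77, 3/11 · 1/7 = 3/77, 1/11 · 1/21 = 1/231, 2/11 · 0 = 0; with total 19/77.
Dividing through by the total gives posterior P(r = 1 | data) = 5/19, P(r = 2 | data) = 20/57, P(r = 3 | data) = 4/19, P(r = 4 | data) = 3/19, P(r = 5 | data) = 1/57, P(r = 6 | data) = 0.
The predictive probability is P(red next | data) = (1/5)(5/19) + (2/5)(20/57) + (3/5)(4/19) + (4/5)(3/19) + (1)(1/57) = 44/95.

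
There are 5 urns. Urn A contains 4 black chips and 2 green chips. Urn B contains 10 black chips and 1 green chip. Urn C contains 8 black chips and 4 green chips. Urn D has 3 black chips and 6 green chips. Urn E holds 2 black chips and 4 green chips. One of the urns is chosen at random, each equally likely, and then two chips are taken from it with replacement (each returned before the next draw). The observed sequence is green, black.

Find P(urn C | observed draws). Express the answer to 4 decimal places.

Under each hypothesis, the probability of the observed sequence is: P(data | urn A) = (2/6)(4/6) = 0.22222; P(data | urn B) = (1/11)(10/11) = 0.082645; P(data | urn C) = (4/12)(8/12) = 0.22222; P(data | urn D) = (6/9)(3/9) = 0.22222; P(data | urn E) = (4/6)(2/6) = 0.22222.
The prior-weighted likelihoods are 1/5 · 0.22222 = 0.044444, 1/5 · 0.082645 = 0.016529, 1/5 · 0.22222 = 0.044444, 1/5 · 0.22222 = 0.044444, 1/5 · 0.22222 = 0.044444; these sum to 0.19431.
By Bayes' rule, P(urn C | data) = (0.044444) / (0.19431) = 0.22873.

0.2287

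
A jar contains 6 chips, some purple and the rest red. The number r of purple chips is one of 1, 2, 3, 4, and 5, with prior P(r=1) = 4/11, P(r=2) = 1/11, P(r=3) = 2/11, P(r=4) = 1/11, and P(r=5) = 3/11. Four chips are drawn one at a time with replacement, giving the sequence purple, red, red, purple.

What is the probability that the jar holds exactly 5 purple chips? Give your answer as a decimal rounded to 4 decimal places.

0.1613

The likelihood of the observed sequence under each hypothesis: P(data | r = 1) = (1/6)(5/6)(5/6)(1/6) = 0.01929; P(data | r = 2) = (2/6)(4/6)(4/6)(2/6) = 0.049383; P(data | r = 3) = (3/6)(3/6)(3/6)(3/6) = 0.0625; P(data | r = 4) = (4/6)(2/6)(2/6)(4/6) = 0.049383; P(data | r = 5) = (5/6)(1/6)(1/6)(5/6) = 0.01929.
Weighting by the prior gives 4/11 · 0.01929 = 0.0070146, 1/11 · 0.049383 = 0.0044893, 2/11 · 0.0625 = 0.011364, 1/11 · 0.049383 = 0.0044893, 3/11 · 0.01929 = 0.0052609; these sum to 0.032618.
Therefore the posterior P(r = 5 | data) = (0.0052609) / (0.032618) = 0.16129.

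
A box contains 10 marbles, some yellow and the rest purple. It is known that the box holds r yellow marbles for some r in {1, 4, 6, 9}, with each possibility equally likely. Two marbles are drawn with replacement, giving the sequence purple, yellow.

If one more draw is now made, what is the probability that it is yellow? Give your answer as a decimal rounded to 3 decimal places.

Compute the likelihood of the observed sequence for each case: P(data | r = 1) = (9/10)(1/10) = 9/100; P(data | r = 4) = (6/10)(4/10) = 6/25; P(data | r = 6) = (4/10)(6/10) = 6/25; P(data | r = 9) = (1/10)(9/10) = 9/100.
Weighting by the prior gives 1/4 · 9/100 = 9/400, 1/4 · 6/25 = 3/50, 1/4 · 6/25 = 3/50, 1/4 · 9/100 = 9/400; summing to 33/200.
The posterior is then P(r = 1 | data) = 3/22, P(r = 4 | data) = 4/11, P(r = 6 | data) = 4/11, P(r = 9 | data) = 3/22.
The predictive probability is P(yellow next | data) = (1/10)(3/22) + (2/5)(4/11) + (3/5)(4/11) + (9/10)(3/22) = 1/2.

0.500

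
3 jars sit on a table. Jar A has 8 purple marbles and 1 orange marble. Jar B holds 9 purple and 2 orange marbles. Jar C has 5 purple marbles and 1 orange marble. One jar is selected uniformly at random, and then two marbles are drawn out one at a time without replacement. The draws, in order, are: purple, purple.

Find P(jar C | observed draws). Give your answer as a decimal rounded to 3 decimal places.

0.318

For each hypothesis, P(data | H) works out to: P(data | jar A) = (8/9)(7/8) = 0.77778; P(data | jar B) = (9/11)(8/10) = 0.65455; P(data | jar C) = (5/6)(4/5) = 0.66667.
The prior-weighted likelihoods are 1/3 · 0.77778 = 0.25926, 1/3 · 0.65455 = 0.21818, 1/3 · 0.66667 = 0.22222; with total 0.69966.
By Bayes' rule, P(jar C | data) = (0.22222) / (0.69966) = 0.31761.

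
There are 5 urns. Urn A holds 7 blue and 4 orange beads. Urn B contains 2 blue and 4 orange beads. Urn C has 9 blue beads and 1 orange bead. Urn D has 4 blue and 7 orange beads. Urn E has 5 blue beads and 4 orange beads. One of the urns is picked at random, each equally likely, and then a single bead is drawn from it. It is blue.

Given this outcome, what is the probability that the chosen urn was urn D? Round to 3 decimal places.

The likelihood of this draw under each hypothesis: P(data | urn A) = (7/11) = 7/11; P(data | urn B) = (2/6) = 1/3; P(data | urn C) = (9/10) = 9/10; P(data | urn D) = (4/11) = 4/11; P(data | urn E) = (5/9) = 5/9.
Weighting by the prior gives 1/5 · 7/11 = 7/55, 1/5 · 1/3 = 1/15, 1/5 · 9/10 = 9/50, 1/5 · 4/11 = 4/55, 1/5 · 5/9 = 1/9; these sum to 251/450.
So P(urn D | data) = (4/55) / (251/450) = 360/2761.

0.130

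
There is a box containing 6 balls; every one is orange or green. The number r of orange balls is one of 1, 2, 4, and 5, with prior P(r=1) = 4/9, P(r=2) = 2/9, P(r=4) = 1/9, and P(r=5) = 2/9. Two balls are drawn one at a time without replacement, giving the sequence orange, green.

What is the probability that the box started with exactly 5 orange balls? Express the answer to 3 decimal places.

For each hypothesis, P(data | H) works out to: P(data | r = 1) = (1/6)(5/5) = 1/6; P(data | r = 2) = (2/6)(4/5) = 4/15; P(data | r = 4) = (4/6)(2/5) = 4/15; P(data | r = 5) = (5/6)(1/5) = 1/6.
Weighting by the prior gives 4/9 · 1/6 = 2/27, 2/9 · 4/15 = 8/135, 1/9 · 4/15 = 4/135, 2/9 · 1/6 = 1/27; summing to 1/5.
By Bayes' rule, P(r = 5 | data) = (1/27) / (1/5) = 5/27.

0.185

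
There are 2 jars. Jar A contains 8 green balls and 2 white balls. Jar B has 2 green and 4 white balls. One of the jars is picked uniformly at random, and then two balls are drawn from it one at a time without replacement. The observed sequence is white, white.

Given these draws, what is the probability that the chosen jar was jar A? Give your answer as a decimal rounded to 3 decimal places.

0.053

The likelihood of the observed sequence under each hypothesis: P(data | jar A) = (2/10)(1/9) = 1/45; P(data | jar B) = (4/6)(3/5) = 2/5.
Multiplying each by its prior: 1/2 · 1/45 = 1/90, 1/2 · 2/5 = 1/5; with total 19/90.
Hence P(jar A | data) = (1/90) / (19/90) = 1/19.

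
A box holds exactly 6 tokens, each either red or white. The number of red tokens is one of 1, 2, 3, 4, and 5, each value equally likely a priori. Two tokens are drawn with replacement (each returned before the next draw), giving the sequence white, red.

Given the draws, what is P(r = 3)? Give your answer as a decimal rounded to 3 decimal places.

The likelihood of the observed sequence under each hypothesis: P(data | r = 1) = (5/6)(1/6) = 5/36; P(data | r = 2) = (4/6)(2/6) = 2/9; P(data | r = 3) = (3/6)(3/6) = 1/4; P(data | r = 4) = (2/6)(4/6) = 2/9; P(data | r = 5) = (1/6)(5/6) = 5/36.
Multiplying each by its prior: 1/5 · 5/36 = 1/36, 1/5 · 2/9 = 2/45, 1/5 · 1/4 = 1/20, 1/5 · 2/9 = 2/45, 1/5 · 5/36 = 1/36; these sum to 7/36.
Therefore the posterior P(r = 3 | data) = (1/20) / (7/36) = 9/35.

0.257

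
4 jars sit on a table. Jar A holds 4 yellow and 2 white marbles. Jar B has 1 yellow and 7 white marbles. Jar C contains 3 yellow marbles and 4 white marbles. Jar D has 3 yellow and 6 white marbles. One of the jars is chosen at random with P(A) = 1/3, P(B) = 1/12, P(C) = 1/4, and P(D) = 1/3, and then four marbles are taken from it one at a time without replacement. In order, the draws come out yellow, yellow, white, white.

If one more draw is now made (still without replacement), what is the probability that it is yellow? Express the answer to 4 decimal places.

0.5250

Compute the likelihood of the observed sequence for each case: P(data | jar A) = (4/6)(3/5)(2/4)(1/3) = 1/15; P(data | jar B) = (1/8)(0/7) = 0; P(data | jar C) = (3/7)(2/6)(4/5)(3/4) = 3/35; P(data | jar D) = (3/9)(2/8)(6/7)(5/6) = 5/84.
Multiplying each by its prior: 1/3 · 1/15 = 1/45, 1/12 · 0 = 0, 1/4 · 3/35 = 3/140, 1/3 · 5/84 = 5/252; these sum to 4/63.
Normalising, the posterior is P(jar A | data) = 7/20, P(jar B | data) = 0, P(jar C | data) = 27/80, P(jar D | data) = 5/16.
So P(yellow next | data) = Σ P(yellow next | H) P(H | data) = (1)(7/20) + (1/3)(27/80) + (1/5)(5/16) = 21/40.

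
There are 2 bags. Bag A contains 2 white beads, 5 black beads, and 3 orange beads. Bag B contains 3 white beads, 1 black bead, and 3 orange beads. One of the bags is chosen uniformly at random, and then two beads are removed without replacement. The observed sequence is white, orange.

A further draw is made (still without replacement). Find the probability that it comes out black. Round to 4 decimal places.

Under each hypothesis, the probability of the observed sequence is: P(data | bag A) = (2/10)(3/9) = 1/15; P(data | bag B) = (3/7)(3/6) = 3/14.
The prior-weighted likelihoods are 1/2 · 1/15 = 1/30, 1/2 · 3/14 = 3/28; with total 59/420.
Dividing through by the total gives posterior P(bag A | data) = 14/59, P(bag B | data) = 45/59.
Averaging over the posterior, P(black next | data) = (5/8)(14/59) + (1/5)(45/59) = 71/236.

0.3008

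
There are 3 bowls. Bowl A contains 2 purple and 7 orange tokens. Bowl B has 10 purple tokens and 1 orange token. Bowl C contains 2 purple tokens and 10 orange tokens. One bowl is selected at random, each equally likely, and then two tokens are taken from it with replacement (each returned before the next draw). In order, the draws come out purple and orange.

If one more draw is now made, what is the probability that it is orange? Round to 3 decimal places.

Compute the likelihood of the observed sequence for each case: P(data | bowl A) = (2/9)(7/9) = 0.17284; P(data | bowl B) = (10/11)(1/11) = 0.082645; P(data | bowl C) = (2/12)(10/12) = 0.13889.
Multiplying each by its prior: 1/3 · 0.17284 = 0.057613, 1/3 · 0.082645 = 0.027548, 1/3 · 0.13889 = 0.046296; with total 0.13146.
Normalising, the posterior is P(bowl A | data) = 0.43826, P(bowl B | data) = 0.20956, P(bowl C | data) = 0.35218.
So P(orange next | data) = Σ P(orange next | H) P(H | data) = (7/9)(0.43826) + (1/11)(0.20956) + (5/6)(0.35218) = 0.6534.

0.653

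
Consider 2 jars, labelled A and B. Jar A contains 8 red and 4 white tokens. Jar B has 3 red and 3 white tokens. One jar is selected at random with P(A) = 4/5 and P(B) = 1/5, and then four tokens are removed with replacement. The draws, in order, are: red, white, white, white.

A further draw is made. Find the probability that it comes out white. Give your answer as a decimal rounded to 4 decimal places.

0.3979

Compute the likelihood of the observed sequence for each case: P(data | jar A) = (8/12)(4/12)(4/12)(4/12) = 0.024691; P(data | jar B) = (3/6)(3/6)(3/6)(3/6) = 0.0625.
Weighting by the prior gives 4/5 · 0.024691 = 0.019753, 1/5 · 0.0625 = 0.0125; summing to 0.032253.
The posterior is then P(jar A | data) = 0.61244, P(jar B | data) = 0.38756.
Averaging over the posterior, P(white next | data) = (1/3)(0.61244) + (1/2)(0.38756) = 0.39793.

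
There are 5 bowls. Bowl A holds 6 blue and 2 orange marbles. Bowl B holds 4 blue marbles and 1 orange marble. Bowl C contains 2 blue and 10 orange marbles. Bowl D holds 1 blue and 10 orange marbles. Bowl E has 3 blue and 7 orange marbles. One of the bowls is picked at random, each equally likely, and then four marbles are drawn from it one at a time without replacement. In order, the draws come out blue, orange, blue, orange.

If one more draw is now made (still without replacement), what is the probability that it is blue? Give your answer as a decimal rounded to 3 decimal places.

The likelihood of the observed sequence under each hypothesis: P(data | bowl A) = (6/8)(2/7)(5/6)(1/5) = 0.035714; P(data | bowl B) = (4/5)(1/4)(3/3)(0/2) = 0; P(data | bowl C) = (2/12)(10/11)(1/10)(9/9) = 0.015152; P(data | bowl D) = (1/11)(10/10)(0/9) = 0; P(data | bowl E) = (3/10)(7/9)(2/8)(6/7) = 0.05.
Weighting by the prior gives 1/5 · 0.035714 = 0.0071429, 1/5 · 0 = 0, 1/5 · 0.015152 = 0.0030303, 1/5 · 0 = 0, 1/5 · 0.05 = 0.01; these sum to 0.020173.
Normalising, the posterior is P(bowl A | data) = 0.35408, P(bowl B | data) = 0, P(bowl C | data) = 0.15021, P(bowl D | data) = 0, P(bowl E | data) = 0.49571.
So P(blue next | data) = Σ P(blue next | H) P(H | data) = (1)(0.35408) + (0)(0.15021) + (1/6)(0.49571) = 0.4367.

0.437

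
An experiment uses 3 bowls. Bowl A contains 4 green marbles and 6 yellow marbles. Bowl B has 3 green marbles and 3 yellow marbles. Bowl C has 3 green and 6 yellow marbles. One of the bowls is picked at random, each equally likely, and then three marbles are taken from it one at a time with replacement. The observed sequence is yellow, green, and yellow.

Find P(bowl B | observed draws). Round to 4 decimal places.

0.2997

For each hypothesis, P(data | H) works out to: P(data | bowl A) = (6/10)(4/10)(6/10) = 0.144; P(data | bowl B) = (3/6)(3/6)(3/6) = 0.125; P(data | bowl C) = (6/9)(3/9)(6/9) = 0.14815.
The prior-weighted likelihoods are 1/3 · 0.144 = 0.048, 1/3 · 0.125 = 0.041667, 1/3 · 0.14815 = 0.049383; with total 0.13905.
Therefore the posterior P(bowl B | data) = (0.041667) / (0.13905) = 0.29965.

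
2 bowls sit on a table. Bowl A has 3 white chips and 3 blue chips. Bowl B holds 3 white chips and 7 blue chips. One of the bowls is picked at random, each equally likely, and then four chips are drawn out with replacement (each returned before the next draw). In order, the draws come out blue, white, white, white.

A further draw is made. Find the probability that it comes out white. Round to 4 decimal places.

For each hypothesis, P(data | H) works out to: P(data | bowl A) = (3/6)(3/6)(3/6)(3/6) = 0.0625; P(data | bowl B) = (7/10)(3/10)(3/10)(3/10) = 0.0189.
The prior-weighted likelihoods are 1/2 · 0.0625 = 0.03125, 1/2 · 0.0189 = 0.00945; with total 0.0407.
Normalising, the posterior is P(bowl A | data) = 0.76781, P(bowl B | data) = 0.23219.
So P(white next | data) = Σ P(white next | H) P(H | data) = (1/2)(0.76781) + (3/10)(0.23219) = 0.45356.

0.4536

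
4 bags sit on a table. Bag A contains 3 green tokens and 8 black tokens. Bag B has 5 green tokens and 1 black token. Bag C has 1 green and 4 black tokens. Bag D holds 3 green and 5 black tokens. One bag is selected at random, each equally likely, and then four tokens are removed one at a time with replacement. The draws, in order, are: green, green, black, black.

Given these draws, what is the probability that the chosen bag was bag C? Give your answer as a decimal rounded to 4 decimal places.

For each hypothesis, P(data | H) works out to: P(data | bag A) = (3/11)(3/11)(8/11)(8/11) = 0.039342; P(data | bag B) = (5/6)(5/6)(1/6)(1/6) = 0.01929; P(data | bag C) = (1/5)(1/5)(4/5)(4/5) = 0.0256; P(data | bag D) = (3/8)(3/8)(5/8)(5/8) = 0.054932.
Weighting by the prior gives 1/4 · 0.039342 = 0.0098354, 1/4 · 0.01929 = 0.0048225, 1/4 · 0.0256 = 0.0064, 1/4 · 0.054932 = 0.013733; summing to 0.034791.
By Bayes' rule, P(bag C | data) = (0.0064) / (0.034791) = 0.18396.

0.1840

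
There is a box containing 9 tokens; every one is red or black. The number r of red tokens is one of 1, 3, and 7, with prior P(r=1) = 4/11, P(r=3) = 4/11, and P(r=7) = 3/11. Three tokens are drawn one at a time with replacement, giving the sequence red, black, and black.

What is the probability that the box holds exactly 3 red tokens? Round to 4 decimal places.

Compute the likelihood of the observed sequence for each case: P(data | r = 1) = (1/9)(8/9)(8/9) = 0.087791; P(data | r = 3) = (3/9)(6/9)(6/9) = 0.14815; P(data | r = 7) = (7/9)(2/9)(2/9) = 0.038409.
The prior-weighted likelihoods are 4/11 · 0.087791 = 0.031924, 4/11 · 0.14815 = 0.053872, 3/11 · 0.038409 = 0.010475; with total 0.096271.
So P(r = 3 | data) = (0.053872) / (0.096271) = 0.55959.

0.5596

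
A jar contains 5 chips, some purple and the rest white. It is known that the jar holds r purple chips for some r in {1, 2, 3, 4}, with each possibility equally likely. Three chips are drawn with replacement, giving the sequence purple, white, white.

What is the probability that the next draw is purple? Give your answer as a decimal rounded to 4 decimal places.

Under each hypothesis, the probability of the observed sequence is: P(data | r = 1) = (1/5)(4/5)(4/5) = 16/125; P(data | r = 2) = (2/5)(3/5)(3/5) = 18/125; P(data | r = 3) = (3/5)(2/5)(2/5) = 12/125; P(data | r = 4) = (4/5)(1/5)(1/5) = 4/125.
The prior-weighted likelihoods are 1/4 · 16/125 = 4/125, 1/4 · 18/125 = 9/250, 1/4 · 12/125 = 3/125, 1/4 · 4/125 = 1/125; with total 1/10.
The posterior is then P(r = 1 | data) = 8/25, P(r = 2 | data) = 9/25, P(r = 3 | data) = 6/25, P(r = 4 | data) = 2/25.
The predictive probability is P(purple next | data) = (1/5)(8/25) + (2/5)(9/25) + (3/5)(6/25) + (4/5)(2/25) = 52/125.

0.4160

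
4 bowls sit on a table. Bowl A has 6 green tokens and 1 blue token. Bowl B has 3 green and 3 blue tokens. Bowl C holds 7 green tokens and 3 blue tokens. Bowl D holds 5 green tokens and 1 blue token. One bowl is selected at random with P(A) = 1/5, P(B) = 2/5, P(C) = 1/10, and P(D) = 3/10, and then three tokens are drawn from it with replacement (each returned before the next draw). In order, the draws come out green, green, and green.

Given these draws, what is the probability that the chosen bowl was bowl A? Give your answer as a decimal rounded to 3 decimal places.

0.328

For each hypothesis, P(data | H) works out to: P(data | bowl A) = (6/7)(6/7)(6/7) = 0.62974; P(data | bowl B) = (3/6)(3/6)(3/6) = 0.125; P(data | bowl C) = (7/10)(7/10)(7/10) = 0.343; P(data | bowl D) = (5/6)(5/6)(5/6) = 0.5787.
Multiplying each by its prior: 1/5 · 0.62974 = 0.12595, 2/5 · 0.125 = 0.05, 1/10 · 0.343 = 0.0343, 3/10 · 0.5787 = 0.17361; summing to 0.38386.
By Bayes' rule, P(bowl A | data) = (0.12595) / (0.38386) = 0.32811.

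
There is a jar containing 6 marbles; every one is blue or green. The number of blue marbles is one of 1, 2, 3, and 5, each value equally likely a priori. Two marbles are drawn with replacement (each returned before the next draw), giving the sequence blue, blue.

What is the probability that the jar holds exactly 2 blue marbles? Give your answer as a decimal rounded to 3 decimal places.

Compute the likelihood of the observed sequence for each case: P(data | r = 1) = (1/6)(1/6) = 1/36; P(data | r = 2) = (2/6)(2/6) = 1/9; P(data | r = 3) = (3/6)(3/6) = 1/4; P(data | r = 5) = (5/6)(5/6) = 25/36.
The prior-weighted likelihoods are 1/4 · 1/36 = 1/144, 1/4 · 1/9 = 1/36, 1/4 · 1/4 = 1/16, 1/4 · 25/36 = 25/144; these sum to 13/48.
Hence P(r = 2 | data) = (1/36) / (13/48) = 4/39.

0.103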